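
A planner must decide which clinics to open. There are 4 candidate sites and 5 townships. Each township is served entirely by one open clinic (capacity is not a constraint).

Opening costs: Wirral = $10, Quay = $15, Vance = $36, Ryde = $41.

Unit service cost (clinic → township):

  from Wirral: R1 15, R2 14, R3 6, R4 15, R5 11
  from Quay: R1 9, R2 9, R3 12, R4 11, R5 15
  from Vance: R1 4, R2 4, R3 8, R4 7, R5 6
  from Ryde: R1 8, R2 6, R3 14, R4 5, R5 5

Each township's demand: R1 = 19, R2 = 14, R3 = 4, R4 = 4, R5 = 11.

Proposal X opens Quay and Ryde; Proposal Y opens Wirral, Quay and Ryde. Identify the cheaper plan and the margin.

Proposal Y is cheaper by 14.

Proposal X: {Quay, Ryde}: R1→Ryde 8·19=152, R2→Ryde 6·14=84, R3→Quay 12·4=48, R4→Ryde 5·4=20, R5→Ryde 5·11=55. Service 359; fixed 56; total 415.
Proposal Y: {Wirral, Quay, Ryde}: R1→Ryde 8·19=152, R2→Ryde 6·14=84, R3→Wirral 6·4=24, R4→Ryde 5·4=20, R5→Ryde 5·11=55. Service 335; fixed 66; total 401.
Difference: |415 − 401| = 14.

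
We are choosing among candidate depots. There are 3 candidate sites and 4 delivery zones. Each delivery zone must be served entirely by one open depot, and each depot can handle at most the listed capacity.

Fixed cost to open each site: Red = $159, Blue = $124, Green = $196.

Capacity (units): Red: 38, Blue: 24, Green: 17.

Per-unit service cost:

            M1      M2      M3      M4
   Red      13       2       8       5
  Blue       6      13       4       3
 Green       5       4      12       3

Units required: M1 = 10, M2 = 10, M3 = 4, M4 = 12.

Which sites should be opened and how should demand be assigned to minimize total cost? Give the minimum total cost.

Open {Red}: M1→Red 13·10=130, M2→Red 2·10=20, M3→Red 8·4=32, M4→Red 5·12=60.
Loads: Red carries 36/38. Service 242; fixed 159; total 401.
Next best feasible plan costs 431.

Minimum total cost: 401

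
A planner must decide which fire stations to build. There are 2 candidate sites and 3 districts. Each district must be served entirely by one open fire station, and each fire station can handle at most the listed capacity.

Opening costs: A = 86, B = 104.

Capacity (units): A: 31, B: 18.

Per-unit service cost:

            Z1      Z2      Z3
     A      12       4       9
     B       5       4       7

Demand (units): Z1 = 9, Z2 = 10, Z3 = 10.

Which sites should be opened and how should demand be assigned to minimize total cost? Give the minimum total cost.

Minimum total cost: 324

Open {A}: Z1→A 12·9=108, Z2→A 4·10=40, Z3→A 9·10=90.
Loads: A carries 29/31. Service 238; fixed 86; total 324.
Next best feasible plan costs 365.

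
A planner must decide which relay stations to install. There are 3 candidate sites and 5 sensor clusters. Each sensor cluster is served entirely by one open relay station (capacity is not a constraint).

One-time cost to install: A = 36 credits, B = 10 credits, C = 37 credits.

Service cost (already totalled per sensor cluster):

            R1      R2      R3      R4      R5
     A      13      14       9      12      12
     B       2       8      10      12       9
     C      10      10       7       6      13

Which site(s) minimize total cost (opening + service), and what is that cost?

For any fixed open set, each sensor cluster goes to its cheapest open site; total = fixed + service.
{B}: R1→B 2, R2→B 8, R3→B 10, R4→B 12, R5→B 9. Service 41; fixed 10; total 51.
{B, C}: service 32 + fixed 47 = 79
{C}: service 46 + fixed 37 = 83
{A, B, C}: service 32 + fixed 83 = 115
(All 7 nonempty subsets were checked; B only is lowest.)

Open B only; minimum total cost 51.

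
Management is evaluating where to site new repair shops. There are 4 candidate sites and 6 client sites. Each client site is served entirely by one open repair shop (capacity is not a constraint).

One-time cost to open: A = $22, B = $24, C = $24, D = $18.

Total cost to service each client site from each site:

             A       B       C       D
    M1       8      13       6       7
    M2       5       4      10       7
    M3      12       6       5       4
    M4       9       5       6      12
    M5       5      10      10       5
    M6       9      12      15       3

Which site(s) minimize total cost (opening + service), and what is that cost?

For any fixed open set, each client site goes to its cheapest open site; total = fixed + service.
{D}: M1→D 7, M2→D 7, M3→D 4, M4→D 12, M5→D 5, M6→D 3. Service 38; fixed 18; total 56.
{A}: service 48 + fixed 22 = 70
{B, D}: service 28 + fixed 42 = 70
{A, B, C, D}: service 27 + fixed 88 = 115
No other subset beats 56.

Open D only; minimum total cost 56.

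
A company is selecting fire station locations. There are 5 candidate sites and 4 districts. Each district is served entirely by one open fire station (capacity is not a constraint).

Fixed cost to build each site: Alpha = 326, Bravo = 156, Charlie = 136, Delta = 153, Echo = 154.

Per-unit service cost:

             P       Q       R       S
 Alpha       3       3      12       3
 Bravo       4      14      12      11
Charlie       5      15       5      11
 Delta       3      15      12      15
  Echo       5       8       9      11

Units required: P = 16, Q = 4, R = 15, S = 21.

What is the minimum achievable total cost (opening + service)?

Minimum total cost: 582

For any fixed open set, each district goes to its cheapest open site; total = fixed + service.
{Charlie}: P→Charlie 5·16=80, Q→Charlie 15·4=60, R→Charlie 5·15=75, S→Charlie 11·21=231. Service 446; fixed 136; total 582.
{Alpha}: service 303 + fixed 326 = 629
{Echo}: service 478 + fixed 154 = 632
{Alpha, Bravo, Charlie, Delta, Echo}: service 198 + fixed 925 = 1123
No other subset beats 582.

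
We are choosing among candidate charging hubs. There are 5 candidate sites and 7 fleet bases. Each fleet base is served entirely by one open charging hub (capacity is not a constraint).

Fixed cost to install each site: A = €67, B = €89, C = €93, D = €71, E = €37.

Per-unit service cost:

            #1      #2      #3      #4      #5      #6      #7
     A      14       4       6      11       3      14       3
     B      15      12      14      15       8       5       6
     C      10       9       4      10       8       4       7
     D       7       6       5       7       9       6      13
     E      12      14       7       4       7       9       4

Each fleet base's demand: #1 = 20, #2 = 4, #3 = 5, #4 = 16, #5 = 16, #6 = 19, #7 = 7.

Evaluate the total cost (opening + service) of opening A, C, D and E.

Each fleet base is assigned to its cheapest site among the open ones.
{A, C, D, E}: #1→D 7·20=140, #2→A 4·4=16, #3→C 4·5=20, #4→E 4·16=64, #5→A 3·16=48, #6→C 4·19=76, #7→A 3·7=21. Service 385; fixed 268; total 653.

Total cost: 653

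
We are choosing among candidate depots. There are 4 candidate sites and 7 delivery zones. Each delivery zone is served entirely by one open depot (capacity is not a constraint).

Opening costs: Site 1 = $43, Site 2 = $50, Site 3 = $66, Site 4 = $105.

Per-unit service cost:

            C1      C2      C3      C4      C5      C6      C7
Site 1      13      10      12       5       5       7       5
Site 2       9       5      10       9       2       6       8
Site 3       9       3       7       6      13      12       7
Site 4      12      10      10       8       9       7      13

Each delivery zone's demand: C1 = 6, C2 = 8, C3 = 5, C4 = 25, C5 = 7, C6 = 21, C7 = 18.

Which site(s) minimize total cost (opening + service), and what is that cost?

For any fixed open set, each delivery zone goes to its cheapest open site; total = fixed + service.
{Site 1, Site 2}: C1→Site 2 9·6=54, C2→Site 2 5·8=40, C3→Site 2 10·5=50, C4→Site 1 5·25=125, C5→Site 2 2·7=14, C6→Site 2 6·21=126, C7→Site 1 5·18=90. Service 499; fixed 93; total 592.
{Site 1, Site 3}: service 510 + fixed 109 = 619
{Site 1, Site 2, Site 3}: service 468 + fixed 159 = 627
{Site 1, Site 2, Site 3, Site 4}: service 468 + fixed 264 = 732
No other subset beats 592.

Open Site 1 and Site 2; minimum total cost 592.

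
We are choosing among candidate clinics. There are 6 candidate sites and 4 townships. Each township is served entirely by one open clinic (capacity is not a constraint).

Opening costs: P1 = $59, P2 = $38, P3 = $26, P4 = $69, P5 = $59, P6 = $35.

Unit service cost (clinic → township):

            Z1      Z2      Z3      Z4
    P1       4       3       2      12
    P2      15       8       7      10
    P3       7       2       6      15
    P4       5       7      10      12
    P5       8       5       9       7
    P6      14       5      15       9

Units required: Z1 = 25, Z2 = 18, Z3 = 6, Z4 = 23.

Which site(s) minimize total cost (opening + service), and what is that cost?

Open P1 and P5; minimum total cost 445.

For any fixed open set, each township goes to its cheapest open site; total = fixed + service.
{P1, P5}: Z1→P1 4·25=100, Z2→P1 3·18=54, Z3→P1 2·6=12, Z4→P5 7·23=161. Service 327; fixed 118; total 445.
{P1, P3, P5}: service 309 + fixed 144 = 453
{P1, P6}: Z1→P1 4·25=100, Z2→P1 3·18=54, Z3→P1 2·6=12, Z4→P6 9·23=207. Service 373; fixed 94; total 467.
{P1, P2, P3, P4, P5, P6}: service 309 + fixed 286 = 595
No other subset beats 445.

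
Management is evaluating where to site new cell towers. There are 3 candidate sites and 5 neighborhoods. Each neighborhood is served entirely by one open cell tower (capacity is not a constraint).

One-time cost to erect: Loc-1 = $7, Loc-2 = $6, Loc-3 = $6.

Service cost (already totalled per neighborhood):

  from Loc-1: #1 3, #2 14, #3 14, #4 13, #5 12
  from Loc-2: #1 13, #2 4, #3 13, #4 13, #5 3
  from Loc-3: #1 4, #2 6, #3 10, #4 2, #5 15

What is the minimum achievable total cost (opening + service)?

For any fixed open set, each neighborhood goes to its cheapest open site; total = fixed + service.
{Loc-2, Loc-3}: #1→Loc-3 4, #2→Loc-2 4, #3→Loc-3 10, #4→Loc-3 2, #5→Loc-2 3. Service 23; fixed 12; total 35.
{Loc-1, Loc-2, Loc-3}: service 22 + fixed 19 = 41
{Loc-3}: #1→Loc-3 4, #2→Loc-3 6, #3→Loc-3 10, #4→Loc-3 2, #5→Loc-3 15. Service 37; fixed 6; total 43.
{Loc-2}: service 46 + fixed 6 = 52
(All 7 nonempty subsets were checked; Loc-2 and Loc-3 is lowest.)

Minimum total cost: 35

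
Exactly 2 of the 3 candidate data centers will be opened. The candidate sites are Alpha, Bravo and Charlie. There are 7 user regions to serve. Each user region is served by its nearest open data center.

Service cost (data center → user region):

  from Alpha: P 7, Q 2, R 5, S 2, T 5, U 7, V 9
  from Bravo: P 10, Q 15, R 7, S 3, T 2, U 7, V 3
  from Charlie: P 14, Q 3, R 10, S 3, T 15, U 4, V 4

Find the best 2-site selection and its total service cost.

With exactly 2 open, each user region uses its cheapest among the chosen.
{Alpha, Bravo}: P→Alpha 7, Q→Alpha 2, R→Alpha 5, S→Alpha 2, T→Bravo 2, U→Alpha 7, V→Bravo 3. Service cost 28.
{Alpha, Charlie}: service cost 29
{Bravo, Charlie}: service cost 32
Among all 3 size-2 choices, {Alpha, Bravo} is lowest.

Choose Alpha and Bravo; total service cost 28.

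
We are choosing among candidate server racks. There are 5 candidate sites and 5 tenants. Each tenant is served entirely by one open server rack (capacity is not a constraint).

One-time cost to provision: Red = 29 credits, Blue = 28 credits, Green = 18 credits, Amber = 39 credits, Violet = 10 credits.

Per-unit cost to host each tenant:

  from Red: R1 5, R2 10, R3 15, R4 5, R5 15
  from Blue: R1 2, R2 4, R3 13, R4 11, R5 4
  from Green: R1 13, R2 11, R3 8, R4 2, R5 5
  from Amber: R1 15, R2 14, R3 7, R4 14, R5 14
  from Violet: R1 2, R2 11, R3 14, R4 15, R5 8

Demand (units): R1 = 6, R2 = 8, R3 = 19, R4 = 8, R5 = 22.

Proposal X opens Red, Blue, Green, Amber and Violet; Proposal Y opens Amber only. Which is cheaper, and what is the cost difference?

Proposal X: {Red, Blue, Green, Amber, Violet}: R1→Blue 2·6=12, R2→Blue 4·8=32, R3→Amber 7·19=133, R4→Green 2·8=16, R5→Blue 4·22=88. Service 281; fixed 124; total 405.
Proposal Y: {Amber}: R1→Amber 15·6=90, R2→Amber 14·8=112, R3→Amber 7·19=133, R4→Amber 14·8=112, R5→Amber 14·22=308. Service 755; fixed 39; total 794.
Difference: |405 − 794| = 389.

Proposal X is cheaper by 389.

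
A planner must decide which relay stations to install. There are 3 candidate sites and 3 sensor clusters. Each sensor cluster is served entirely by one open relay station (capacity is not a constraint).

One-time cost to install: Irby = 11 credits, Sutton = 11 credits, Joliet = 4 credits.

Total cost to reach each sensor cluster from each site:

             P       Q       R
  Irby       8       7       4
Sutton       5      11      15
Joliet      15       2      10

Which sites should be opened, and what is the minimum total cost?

Open Irby and Joliet; minimum total cost 29.

For any fixed open set, each sensor cluster goes to its cheapest open site; total = fixed + service.
{Irby, Joliet}: P→Irby 8, Q→Joliet 2, R→Irby 4. Service 14; fixed 15; total 29.
{Irby}: P→Irby 8, Q→Irby 7, R→Irby 4. Service 19; fixed 11; total 30.
{Joliet}: service 27 + fixed 4 = 31
{Irby, Sutton, Joliet}: P→Sutton 5, Q→Joliet 2, R→Irby 4. Service 11; fixed 26; total 37.
No other subset beats 29.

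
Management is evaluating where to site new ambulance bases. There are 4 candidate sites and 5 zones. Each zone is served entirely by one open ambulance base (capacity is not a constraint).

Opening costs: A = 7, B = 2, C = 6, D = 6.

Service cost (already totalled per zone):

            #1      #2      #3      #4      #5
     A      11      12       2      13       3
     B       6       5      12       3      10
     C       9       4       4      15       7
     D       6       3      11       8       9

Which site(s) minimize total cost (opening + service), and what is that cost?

For any fixed open set, each zone goes to its cheapest open site; total = fixed + service.
{A, B}: #1→B 6, #2→B 5, #3→A 2, #4→B 3, #5→A 3. Service 19; fixed 9; total 28.
{A, B, D}: service 17 + fixed 15 = 32
{B, C}: service 24 + fixed 8 = 32
{A, B, C, D}: #1→B 6, #2→D 3, #3→A 2, #4→B 3, #5→A 3. Service 17; fixed 21; total 38.
No other subset beats 28.

Open A and B; minimum total cost 28.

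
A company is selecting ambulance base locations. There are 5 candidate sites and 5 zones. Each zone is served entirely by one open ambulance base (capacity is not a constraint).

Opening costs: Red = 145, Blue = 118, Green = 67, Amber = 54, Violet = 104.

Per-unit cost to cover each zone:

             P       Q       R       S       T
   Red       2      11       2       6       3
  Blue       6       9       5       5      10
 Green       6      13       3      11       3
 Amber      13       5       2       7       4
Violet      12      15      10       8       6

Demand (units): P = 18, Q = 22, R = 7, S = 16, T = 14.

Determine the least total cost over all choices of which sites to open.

For any fixed open set, each zone goes to its cheapest open site; total = fixed + service.
{Red, Amber}: P→Red 2·18=36, Q→Amber 5·22=110, R→Red 2·7=14, S→Red 6·16=96, T→Red 3·14=42. Service 298; fixed 199; total 497.
{Green, Amber}: P→Green 6·18=108, Q→Amber 5·22=110, R→Amber 2·7=14, S→Amber 7·16=112, T→Green 3·14=42. Service 386; fixed 121; total 507.
{Blue, Amber}: P→Blue 6·18=108, Q→Amber 5·22=110, R→Amber 2·7=14, S→Blue 5·16=80, T→Amber 4·14=56. Service 368; fixed 172; total 540.
{Red, Blue, Green, Amber, Violet}: P→Red 2·18=36, Q→Amber 5·22=110, R→Red 2·7=14, S→Blue 5·16=80, T→Red 3·14=42. Service 282; fixed 488; total 770.
No other subset beats 497.

Minimum total cost: 497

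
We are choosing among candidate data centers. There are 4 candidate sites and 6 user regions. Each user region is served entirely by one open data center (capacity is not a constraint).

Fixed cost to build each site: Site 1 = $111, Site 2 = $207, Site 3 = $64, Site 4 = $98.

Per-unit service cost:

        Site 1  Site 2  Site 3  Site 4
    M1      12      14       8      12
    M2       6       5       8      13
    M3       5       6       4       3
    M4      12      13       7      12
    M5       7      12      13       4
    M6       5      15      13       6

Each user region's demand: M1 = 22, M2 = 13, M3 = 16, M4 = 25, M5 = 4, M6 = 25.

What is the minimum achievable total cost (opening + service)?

For any fixed open set, each user region goes to its cheapest open site; total = fixed + service.
{Site 1, Site 3}: M1→Site 3 8·22=176, M2→Site 1 6·13=78, M3→Site 3 4·16=64, M4→Site 3 7·25=175, M5→Site 1 7·4=28, M6→Site 1 5·25=125. Service 646; fixed 175; total 821.
{Site 3, Site 4}: service 669 + fixed 162 = 831
{Site 1, Site 3, Site 4}: service 618 + fixed 273 = 891
{Site 1, Site 2, Site 3, Site 4}: M1→Site 3 8·22=176, M2→Site 2 5·13=65, M3→Site 4 3·16=48, M4→Site 3 7·25=175, M5→Site 4 4·4=16, M6→Site 1 5·25=125. Service 605; fixed 480; total 1085.
No other subset beats 821.

Minimum total cost: 821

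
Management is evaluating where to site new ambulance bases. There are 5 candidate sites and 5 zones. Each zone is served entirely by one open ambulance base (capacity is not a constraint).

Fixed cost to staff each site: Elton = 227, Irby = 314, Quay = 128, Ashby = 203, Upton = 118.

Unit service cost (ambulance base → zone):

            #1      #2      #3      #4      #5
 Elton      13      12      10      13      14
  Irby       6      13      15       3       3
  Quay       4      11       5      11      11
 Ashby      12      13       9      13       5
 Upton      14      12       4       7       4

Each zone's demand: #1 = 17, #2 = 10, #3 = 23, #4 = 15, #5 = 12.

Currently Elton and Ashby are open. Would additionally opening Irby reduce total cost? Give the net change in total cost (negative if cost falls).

No — net change +38 (cost rises by 38).

Current service cost with {Elton, Ashby}: 786.
Adding Irby: each zone re-picks its cheapest; new service cost 510, saving 276.
Extra fixed cost: 314. Net change = 314 − 276 = 38.
(Totals: 1216 → 1254.)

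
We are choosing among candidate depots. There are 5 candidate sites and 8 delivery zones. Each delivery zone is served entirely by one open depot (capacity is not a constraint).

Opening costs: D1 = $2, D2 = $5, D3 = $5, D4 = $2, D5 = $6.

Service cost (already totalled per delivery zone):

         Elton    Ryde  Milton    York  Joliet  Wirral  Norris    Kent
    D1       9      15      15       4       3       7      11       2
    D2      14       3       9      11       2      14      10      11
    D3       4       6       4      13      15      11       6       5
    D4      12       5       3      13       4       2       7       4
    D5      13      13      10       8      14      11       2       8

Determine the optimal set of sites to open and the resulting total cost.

Open D1, D3 and D4; minimum total cost 38.

For any fixed open set, each delivery zone goes to its cheapest open site; total = fixed + service.
{D1, D3, D4}: Elton→D3 4, Ryde→D4 5, Milton→D4 3, York→D1 4, Joliet→D1 3, Wirral→D4 2, Norris→D3 6, Kent→D1 2. Service 29; fixed 9; total 38.
{D1, D4}: service 35 + fixed 4 = 39
{D1, D2, D3, D4}: service 26 + fixed 14 = 40
{D1, D2, D3, D4, D5}: Elton→D3 4, Ryde→D2 3, Milton→D4 3, York→D1 4, Joliet→D2 2, Wirral→D4 2, Norris→D5 2, Kent→D1 2. Service 22; fixed 20; total 42.
No other subset beats 38.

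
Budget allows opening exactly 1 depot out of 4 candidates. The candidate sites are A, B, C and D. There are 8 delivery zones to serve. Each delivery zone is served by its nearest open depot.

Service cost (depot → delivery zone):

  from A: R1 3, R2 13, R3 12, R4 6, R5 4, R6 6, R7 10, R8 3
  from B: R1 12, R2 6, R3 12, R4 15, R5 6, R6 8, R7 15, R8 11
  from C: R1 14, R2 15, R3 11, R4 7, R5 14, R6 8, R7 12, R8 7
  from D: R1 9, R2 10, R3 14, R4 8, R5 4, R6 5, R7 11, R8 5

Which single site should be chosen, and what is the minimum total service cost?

Choose A only; total service cost 57.

With exactly 1 open, each delivery zone uses its cheapest among the chosen.
{A}: R1→A 3, R2→A 13, R3→A 12, R4→A 6, R5→A 4, R6→A 6, R7→A 10, R8→A 3. Service cost 57.
{D}: service cost 66
{B}: service cost 85
Among all 4 size-1 choices, {A} is lowest.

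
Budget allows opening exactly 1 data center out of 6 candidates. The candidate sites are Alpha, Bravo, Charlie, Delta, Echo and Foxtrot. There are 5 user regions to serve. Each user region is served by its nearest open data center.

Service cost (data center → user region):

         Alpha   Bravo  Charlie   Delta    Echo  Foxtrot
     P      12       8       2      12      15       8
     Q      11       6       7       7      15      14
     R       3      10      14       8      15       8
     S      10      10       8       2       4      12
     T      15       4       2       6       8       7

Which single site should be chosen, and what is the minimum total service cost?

Choose Charlie only; total service cost 33.

With exactly 1 open, each user region uses its cheapest among the chosen.
{Charlie}: P→Charlie 2, Q→Charlie 7, R→Charlie 14, S→Charlie 8, T→Charlie 2. Service cost 33.
{Delta}: service cost 35
{Bravo}: service cost 38
Among all 6 size-1 choices, {Charlie} is lowest.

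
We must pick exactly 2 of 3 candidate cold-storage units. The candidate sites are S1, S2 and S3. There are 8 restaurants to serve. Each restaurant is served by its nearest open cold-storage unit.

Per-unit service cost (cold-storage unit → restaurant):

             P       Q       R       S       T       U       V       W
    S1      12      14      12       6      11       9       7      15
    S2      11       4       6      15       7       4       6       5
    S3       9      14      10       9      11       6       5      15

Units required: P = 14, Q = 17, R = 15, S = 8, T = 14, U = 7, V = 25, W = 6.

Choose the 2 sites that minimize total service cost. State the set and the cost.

With exactly 2 open, each restaurant uses its cheapest among the chosen.
{S2, S3}: P→S3 9·14=126, Q→S2 4·17=68, R→S2 6·15=90, S→S3 9·8=72, T→S2 7·14=98, U→S2 4·7=28, V→S3 5·25=125, W→S2 5·6=30. Service cost 637.
{S1, S2}: service cost 666
{S1, S3}: service cost 973
Among all 3 size-2 choices, {S2, S3} is lowest.

Choose S2 and S3; total service cost 637.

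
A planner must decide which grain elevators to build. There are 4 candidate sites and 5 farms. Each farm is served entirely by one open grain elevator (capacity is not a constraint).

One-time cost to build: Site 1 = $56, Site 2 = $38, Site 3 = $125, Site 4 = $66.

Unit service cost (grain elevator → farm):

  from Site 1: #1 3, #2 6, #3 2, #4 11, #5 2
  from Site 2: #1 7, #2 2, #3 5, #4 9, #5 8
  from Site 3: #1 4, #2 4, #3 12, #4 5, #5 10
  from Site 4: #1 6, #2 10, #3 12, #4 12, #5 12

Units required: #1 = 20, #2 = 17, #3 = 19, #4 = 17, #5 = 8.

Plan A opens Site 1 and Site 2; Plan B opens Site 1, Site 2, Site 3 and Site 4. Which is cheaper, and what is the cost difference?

Plan A: {Site 1, Site 2}: #1→Site 1 3·20=60, #2→Site 2 2·17=34, #3→Site 1 2·19=38, #4→Site 2 9·17=153, #5→Site 1 2·8=16. Service 301; fixed 94; total 395.
Plan B: {Site 1, Site 2, Site 3, Site 4}: #1→Site 1 3·20=60, #2→Site 2 2·17=34, #3→Site 1 2·19=38, #4→Site 3 5·17=85, #5→Site 1 2·8=16. Service 233; fixed 285; total 518.
Difference: |395 − 518| = 123.

Plan A is cheaper by 123.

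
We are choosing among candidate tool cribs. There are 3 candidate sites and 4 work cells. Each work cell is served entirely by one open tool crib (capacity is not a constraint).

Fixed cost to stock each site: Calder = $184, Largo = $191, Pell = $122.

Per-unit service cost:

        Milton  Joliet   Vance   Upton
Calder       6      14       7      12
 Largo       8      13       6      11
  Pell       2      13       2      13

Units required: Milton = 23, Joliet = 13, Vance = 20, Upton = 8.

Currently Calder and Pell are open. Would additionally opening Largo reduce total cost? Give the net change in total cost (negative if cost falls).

No — net change +183 (cost rises by 183).

Current service cost with {Calder, Pell}: 351.
Adding Largo: each work cell re-picks its cheapest; new service cost 343, saving 8.
Extra fixed cost: 191. Net change = 191 − 8 = 183.
(Totals: 657 → 840.)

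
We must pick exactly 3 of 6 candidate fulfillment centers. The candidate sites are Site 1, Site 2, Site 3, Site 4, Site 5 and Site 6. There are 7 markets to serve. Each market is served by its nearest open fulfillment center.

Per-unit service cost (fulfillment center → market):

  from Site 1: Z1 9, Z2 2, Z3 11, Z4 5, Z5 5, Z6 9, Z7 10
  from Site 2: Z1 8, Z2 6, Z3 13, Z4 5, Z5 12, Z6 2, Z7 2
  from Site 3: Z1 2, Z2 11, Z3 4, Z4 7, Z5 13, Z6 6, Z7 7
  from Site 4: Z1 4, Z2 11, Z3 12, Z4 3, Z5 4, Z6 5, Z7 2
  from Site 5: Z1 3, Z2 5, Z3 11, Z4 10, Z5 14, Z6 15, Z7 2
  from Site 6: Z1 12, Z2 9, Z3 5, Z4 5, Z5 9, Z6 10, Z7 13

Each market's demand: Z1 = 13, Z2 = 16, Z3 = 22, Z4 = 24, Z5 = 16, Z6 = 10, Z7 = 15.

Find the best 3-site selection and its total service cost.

Choose Site 1, Site 3 and Site 4; total service cost 362.

With exactly 3 open, each market uses its cheapest among the chosen.
{Site 1, Site 3, Site 4}: Z1→Site 3 2·13=26, Z2→Site 1 2·16=32, Z3→Site 3 4·22=88, Z4→Site 4 3·24=72, Z5→Site 4 4·16=64, Z6→Site 4 5·10=50, Z7→Site 4 2·15=30. Service cost 362.
{Site 1, Site 2, Site 3}: service cost 396
{Site 2, Site 3, Site 4}: service cost 396
Among all 20 size-3 choices, {Site 1, Site 3, Site 4} is lowest.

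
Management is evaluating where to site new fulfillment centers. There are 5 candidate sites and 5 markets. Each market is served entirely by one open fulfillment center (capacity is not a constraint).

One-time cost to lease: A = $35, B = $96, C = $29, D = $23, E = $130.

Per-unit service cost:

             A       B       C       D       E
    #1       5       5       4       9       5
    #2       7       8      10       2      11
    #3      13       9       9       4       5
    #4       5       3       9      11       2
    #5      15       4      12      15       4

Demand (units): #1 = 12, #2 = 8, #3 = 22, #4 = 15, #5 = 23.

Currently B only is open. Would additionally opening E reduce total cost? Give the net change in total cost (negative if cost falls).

Current service cost with {B}: 459.
Adding E: each market re-picks its cheapest; new service cost 356, saving 103.
Extra fixed cost: 130. Net change = 130 − 103 = 27.
(Totals: 555 → 582.)

No — net change +27 (cost rises by 27).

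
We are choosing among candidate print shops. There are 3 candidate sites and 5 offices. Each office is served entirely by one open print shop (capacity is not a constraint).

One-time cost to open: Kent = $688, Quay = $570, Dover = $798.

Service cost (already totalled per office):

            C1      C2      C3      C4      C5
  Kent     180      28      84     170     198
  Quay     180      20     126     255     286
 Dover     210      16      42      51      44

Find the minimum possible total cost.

Minimum total cost: 1161

For any fixed open set, each office goes to its cheapest open site; total = fixed + service.
{Dover}: C1→Dover 210, C2→Dover 16, C3→Dover 42, C4→Dover 51, C5→Dover 44. Service 363; fixed 798; total 1161.
{Kent}: C1→Kent 180, C2→Kent 28, C3→Kent 84, C4→Kent 170, C5→Kent 198. Service 660; fixed 688; total 1348.
{Quay}: service 867 + fixed 570 = 1437
{Kent, Quay, Dover}: service 333 + fixed 2056 = 2389
No other subset beats 1161.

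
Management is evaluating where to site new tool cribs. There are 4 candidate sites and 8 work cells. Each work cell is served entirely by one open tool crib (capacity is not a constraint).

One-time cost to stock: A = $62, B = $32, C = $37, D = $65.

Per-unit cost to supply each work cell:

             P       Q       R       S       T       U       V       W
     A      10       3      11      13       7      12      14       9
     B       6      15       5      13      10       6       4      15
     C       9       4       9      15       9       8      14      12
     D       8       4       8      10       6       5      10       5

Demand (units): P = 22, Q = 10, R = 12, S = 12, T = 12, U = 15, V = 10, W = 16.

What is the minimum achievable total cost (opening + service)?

For any fixed open set, each work cell goes to its cheapest open site; total = fixed + service.
{B, D}: P→B 6·22=132, Q→D 4·10=40, R→B 5·12=60, S→D 10·12=120, T→D 6·12=72, U→D 5·15=75, V→B 4·10=40, W→D 5·16=80. Service 619; fixed 97; total 716.
{B, C, D}: service 619 + fixed 134 = 753
{A, B, D}: service 609 + fixed 159 = 768
{A, B, C, D}: service 609 + fixed 196 = 805
No other subset beats 716.

Minimum total cost: 716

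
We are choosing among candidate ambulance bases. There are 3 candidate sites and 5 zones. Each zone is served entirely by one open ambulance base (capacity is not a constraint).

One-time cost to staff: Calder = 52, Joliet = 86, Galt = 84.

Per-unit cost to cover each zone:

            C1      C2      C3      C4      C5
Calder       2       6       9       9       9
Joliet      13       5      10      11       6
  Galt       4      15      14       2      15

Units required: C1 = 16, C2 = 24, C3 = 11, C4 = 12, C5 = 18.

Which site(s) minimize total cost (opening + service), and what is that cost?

For any fixed open set, each zone goes to its cheapest open site; total = fixed + service.
{Joliet, Galt}: C1→Galt 4·16=64, C2→Joliet 5·24=120, C3→Joliet 10·11=110, C4→Galt 2·12=24, C5→Joliet 6·18=108. Service 426; fixed 170; total 596.
{Calder}: C1→Calder 2·16=32, C2→Calder 6·24=144, C3→Calder 9·11=99, C4→Calder 9·12=108, C5→Calder 9·18=162. Service 545; fixed 52; total 597.
{Calder, Galt}: C1→Calder 2·16=32, C2→Calder 6·24=144, C3→Calder 9·11=99, C4→Galt 2·12=24, C5→Calder 9·18=162. Service 461; fixed 136; total 597.
{Calder, Joliet, Galt}: C1→Calder 2·16=32, C2→Joliet 5·24=120, C3→Calder 9·11=99, C4→Galt 2·12=24, C5→Joliet 6·18=108. Service 383; fixed 222; total 605.
No other subset beats 596.

Open Joliet and Galt; minimum total cost 596.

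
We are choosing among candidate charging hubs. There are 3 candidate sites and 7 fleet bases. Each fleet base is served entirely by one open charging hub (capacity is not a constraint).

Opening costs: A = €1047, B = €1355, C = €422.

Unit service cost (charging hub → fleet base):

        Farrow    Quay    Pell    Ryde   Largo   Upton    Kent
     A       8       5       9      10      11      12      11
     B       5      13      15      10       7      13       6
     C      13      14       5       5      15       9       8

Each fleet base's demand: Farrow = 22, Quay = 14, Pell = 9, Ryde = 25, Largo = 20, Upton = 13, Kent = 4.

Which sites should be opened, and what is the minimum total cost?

Open C only; minimum total cost 1523.

For any fixed open set, each fleet base goes to its cheapest open site; total = fixed + service.
{C}: Farrow→C 13·22=286, Quay→C 14·14=196, Pell→C 5·9=45, Ryde→C 5·25=125, Largo→C 15·20=300, Upton→C 9·13=117, Kent→C 8·4=32. Service 1101; fixed 422; total 1523.
{A}: service 997 + fixed 1047 = 2044
{A, C}: service 785 + fixed 1469 = 2254
{A, B, C}: service 631 + fixed 2824 = 3455
No other subset beats 1523.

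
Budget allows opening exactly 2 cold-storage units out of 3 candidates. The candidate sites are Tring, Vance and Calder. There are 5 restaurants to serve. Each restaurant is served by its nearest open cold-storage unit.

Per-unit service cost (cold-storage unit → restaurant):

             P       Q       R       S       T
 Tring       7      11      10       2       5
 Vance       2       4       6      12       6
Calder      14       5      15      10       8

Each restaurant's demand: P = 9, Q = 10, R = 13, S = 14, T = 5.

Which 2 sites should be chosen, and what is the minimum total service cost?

Choose Tring and Vance; total service cost 189.

With exactly 2 open, each restaurant uses its cheapest among the chosen.
{Tring, Vance}: P→Vance 2·9=18, Q→Vance 4·10=40, R→Vance 6·13=78, S→Tring 2·14=28, T→Tring 5·5=25. Service cost 189.
{Tring, Calder}: service cost 296
{Vance, Calder}: service cost 306
Among all 3 size-2 choices, {Tring, Vance} is lowest.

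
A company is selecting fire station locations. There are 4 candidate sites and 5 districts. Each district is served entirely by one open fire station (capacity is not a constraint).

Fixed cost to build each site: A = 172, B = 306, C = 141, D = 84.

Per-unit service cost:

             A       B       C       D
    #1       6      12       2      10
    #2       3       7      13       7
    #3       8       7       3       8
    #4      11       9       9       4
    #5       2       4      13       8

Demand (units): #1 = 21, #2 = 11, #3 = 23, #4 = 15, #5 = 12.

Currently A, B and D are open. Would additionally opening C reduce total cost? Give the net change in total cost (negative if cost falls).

Current service cost with {A, B, D}: 404.
Adding C: each district re-picks its cheapest; new service cost 228, saving 176.
Extra fixed cost: 141. Net change = 141 − 176 = -35.
(Totals: 966 → 931.)

Yes — net change −35 (cost falls by 35).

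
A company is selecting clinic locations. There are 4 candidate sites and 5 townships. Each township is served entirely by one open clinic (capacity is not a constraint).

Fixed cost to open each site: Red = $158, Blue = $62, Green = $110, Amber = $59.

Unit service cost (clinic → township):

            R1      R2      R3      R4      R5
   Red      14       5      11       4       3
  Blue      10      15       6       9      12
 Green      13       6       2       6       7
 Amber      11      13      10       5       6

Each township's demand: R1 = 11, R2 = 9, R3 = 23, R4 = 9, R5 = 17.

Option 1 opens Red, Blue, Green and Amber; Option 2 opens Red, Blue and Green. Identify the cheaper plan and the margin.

Option 1: {Red, Blue, Green, Amber}: R1→Blue 10·11=110, R2→Red 5·9=45, R3→Green 2·23=46, R4→Red 4·9=36, R5→Red 3·17=51. Service 288; fixed 389; total 677.
Option 2: {Red, Blue, Green}: R1→Blue 10·11=110, R2→Red 5·9=45, R3→Green 2·23=46, R4→Red 4·9=36, R5→Red 3·17=51. Service 288; fixed 330; total 618.
Difference: |677 − 618| = 59.

Option 2 is cheaper by 59.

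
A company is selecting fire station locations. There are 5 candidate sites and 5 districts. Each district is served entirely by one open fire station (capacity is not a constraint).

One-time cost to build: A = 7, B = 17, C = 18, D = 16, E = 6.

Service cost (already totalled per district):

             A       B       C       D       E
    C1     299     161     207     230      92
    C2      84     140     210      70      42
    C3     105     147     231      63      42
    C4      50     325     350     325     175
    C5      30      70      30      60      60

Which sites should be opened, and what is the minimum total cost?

For any fixed open set, each district goes to its cheapest open site; total = fixed + service.
{A, E}: C1→E 92, C2→E 42, C3→E 42, C4→A 50, C5→A 30. Service 256; fixed 13; total 269.
{A, D, E}: service 256 + fixed 29 = 285
{A, B, E}: C1→E 92, C2→E 42, C3→E 42, C4→A 50, C5→A 30. Service 256; fixed 30; total 286.
{A, B, C, D, E}: service 256 + fixed 64 = 320
No other subset beats 269.

Open A and E; minimum total cost 269.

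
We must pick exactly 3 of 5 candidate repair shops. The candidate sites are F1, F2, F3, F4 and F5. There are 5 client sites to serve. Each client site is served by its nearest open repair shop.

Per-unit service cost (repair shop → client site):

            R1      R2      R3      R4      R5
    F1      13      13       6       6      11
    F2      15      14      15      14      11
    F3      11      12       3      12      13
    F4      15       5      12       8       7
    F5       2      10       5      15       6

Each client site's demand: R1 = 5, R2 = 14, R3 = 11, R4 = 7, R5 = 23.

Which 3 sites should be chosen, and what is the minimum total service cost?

With exactly 3 open, each client site uses its cheapest among the chosen.
{F3, F4, F5}: R1→F5 2·5=10, R2→F4 5·14=70, R3→F3 3·11=33, R4→F4 8·7=56, R5→F5 6·23=138. Service cost 307.
{F1, F4, F5}: service cost 315
{F2, F4, F5}: service cost 329
Among all 10 size-3 choices, {F3, F4, F5} is lowest.

Choose F3, F4 and F5; total service cost 307.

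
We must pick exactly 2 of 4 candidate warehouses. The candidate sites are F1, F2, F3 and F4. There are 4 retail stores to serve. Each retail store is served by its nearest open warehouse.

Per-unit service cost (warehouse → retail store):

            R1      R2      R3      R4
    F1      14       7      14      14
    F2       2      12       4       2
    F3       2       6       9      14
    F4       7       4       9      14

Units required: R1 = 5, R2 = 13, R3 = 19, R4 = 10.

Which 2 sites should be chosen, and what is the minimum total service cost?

Choose F2 and F4; total service cost 158.

With exactly 2 open, each retail store uses its cheapest among the chosen.
{F2, F4}: R1→F2 2·5=10, R2→F4 4·13=52, R3→F2 4·19=76, R4→F2 2·10=20. Service cost 158.
{F2, F3}: service cost 184
{F1, F2}: service cost 197
Among all 6 size-2 choices, {F2, F4} is lowest.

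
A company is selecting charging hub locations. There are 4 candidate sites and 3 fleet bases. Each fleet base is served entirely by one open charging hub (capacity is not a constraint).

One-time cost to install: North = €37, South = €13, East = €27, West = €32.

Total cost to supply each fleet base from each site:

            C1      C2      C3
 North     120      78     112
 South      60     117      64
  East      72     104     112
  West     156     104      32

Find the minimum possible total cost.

For any fixed open set, each fleet base goes to its cheapest open site; total = fixed + service.
{South, West}: C1→South 60, C2→West 104, C3→West 32. Service 196; fixed 45; total 241.
{North, South}: service 202 + fixed 50 = 252
{North, South, West}: C1→South 60, C2→North 78, C3→West 32. Service 170; fixed 82; total 252.
{North, South, East, West}: service 170 + fixed 109 = 279
No other subset beats 241.

Minimum total cost: 241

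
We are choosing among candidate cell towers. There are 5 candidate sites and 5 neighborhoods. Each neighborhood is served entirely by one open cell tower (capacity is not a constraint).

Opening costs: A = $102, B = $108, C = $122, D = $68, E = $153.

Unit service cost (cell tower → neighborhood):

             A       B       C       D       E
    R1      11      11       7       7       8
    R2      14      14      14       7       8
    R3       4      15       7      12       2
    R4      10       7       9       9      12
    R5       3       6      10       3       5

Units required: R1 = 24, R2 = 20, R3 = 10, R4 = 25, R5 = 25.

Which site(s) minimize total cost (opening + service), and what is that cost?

For any fixed open set, each neighborhood goes to its cheapest open site; total = fixed + service.
{D}: R1→D 7·24=168, R2→D 7·20=140, R3→D 12·10=120, R4→D 9·25=225, R5→D 3·25=75. Service 728; fixed 68; total 796.
{A, D}: service 648 + fixed 170 = 818
{D, E}: R1→D 7·24=168, R2→D 7·20=140, R3→E 2·10=20, R4→D 9·25=225, R5→D 3·25=75. Service 628; fixed 221; total 849.
{A, B, C, D, E}: R1→C 7·24=168, R2→D 7·20=140, R3→E 2·10=20, R4→B 7·25=175, R5→A 3·25=75. Service 578; fixed 553; total 1131.
No other subset beats 796.

Open D only; minimum total cost 796.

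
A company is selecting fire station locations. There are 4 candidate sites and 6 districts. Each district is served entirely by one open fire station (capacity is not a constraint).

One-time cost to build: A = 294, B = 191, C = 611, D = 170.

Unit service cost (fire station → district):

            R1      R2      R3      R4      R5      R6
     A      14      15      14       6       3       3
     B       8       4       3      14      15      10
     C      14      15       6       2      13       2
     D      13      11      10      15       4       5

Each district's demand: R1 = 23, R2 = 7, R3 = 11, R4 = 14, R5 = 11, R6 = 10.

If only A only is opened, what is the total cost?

Total cost: 1022

Each district is assigned to its cheapest site among the open ones.
{A}: R1→A 14·23=322, R2→A 15·7=105, R3→A 14·11=154, R4→A 6·14=84, R5→A 3·11=33, R6→A 3·10=30. Service 728; fixed 294; total 1022.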